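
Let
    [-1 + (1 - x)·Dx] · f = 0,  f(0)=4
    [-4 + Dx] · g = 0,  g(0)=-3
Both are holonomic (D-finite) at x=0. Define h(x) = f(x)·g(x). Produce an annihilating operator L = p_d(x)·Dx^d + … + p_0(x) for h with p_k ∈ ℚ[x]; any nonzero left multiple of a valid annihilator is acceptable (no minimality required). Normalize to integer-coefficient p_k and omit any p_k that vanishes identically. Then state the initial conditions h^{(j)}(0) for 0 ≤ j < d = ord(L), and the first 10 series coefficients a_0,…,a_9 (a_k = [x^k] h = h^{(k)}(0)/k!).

f: a_k = 4, 4, 4, 4, 4, 4, 4, 4, 4, 4, …
g: a_k = -3, -12, -24, -32, -32, -128/5, -256/15, -1024/105, -512/105, -2048/945, …
h₀=f·g: eliminate ⇒ L₀, order ≤ 1·1.
L = (5 - 4·x) + (-1 + x)·Dx  (order 1).
h: a_k = -12, -60, -156, -284, -412, -2572/5, -1748/3, -65276/105, -67324/105, -614108/945, …
ICs: h(0) = -12.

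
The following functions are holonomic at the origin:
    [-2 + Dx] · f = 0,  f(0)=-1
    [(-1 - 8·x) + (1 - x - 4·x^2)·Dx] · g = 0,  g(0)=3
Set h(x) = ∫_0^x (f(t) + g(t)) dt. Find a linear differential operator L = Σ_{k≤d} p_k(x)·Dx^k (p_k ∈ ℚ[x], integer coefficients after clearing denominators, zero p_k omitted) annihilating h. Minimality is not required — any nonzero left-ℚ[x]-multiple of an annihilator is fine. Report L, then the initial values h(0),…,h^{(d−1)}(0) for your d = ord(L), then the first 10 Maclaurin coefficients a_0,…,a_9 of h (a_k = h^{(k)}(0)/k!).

f: a_k = -1, -2, -2, -4/3, -2/3, -4/15, -4/45, -8/315, -2/315, -4/2835, …
g: a_k = 3, 3, 15, 27, 87, 195, 543, 1323, 3495, 8787, …
Sum ⇒ L₀ = lclm(L_f,L_g) in ℚ(x)⟨Dx⟩.
Integrate: L := L₀·Dx.
L = (16 + 20·x + 240·x^2 + 128·x^3)·Dx + (-6 - 32·x - 124·x^2 + 32·x^3 + 64·x^4)·Dx^2 + (-1 + 11·x + 2·x^2 - 48·x^3 - 32·x^4)·Dx^3  (order 3).
h: a_k = 0, 2, 1/2, 13/3, 77/12, 259/15, 2921/90, 24431/315, 416737/2520, 1100923/2835, …
ICs: h(0) = 0, h′(0) = 2, h′′(0) = 1.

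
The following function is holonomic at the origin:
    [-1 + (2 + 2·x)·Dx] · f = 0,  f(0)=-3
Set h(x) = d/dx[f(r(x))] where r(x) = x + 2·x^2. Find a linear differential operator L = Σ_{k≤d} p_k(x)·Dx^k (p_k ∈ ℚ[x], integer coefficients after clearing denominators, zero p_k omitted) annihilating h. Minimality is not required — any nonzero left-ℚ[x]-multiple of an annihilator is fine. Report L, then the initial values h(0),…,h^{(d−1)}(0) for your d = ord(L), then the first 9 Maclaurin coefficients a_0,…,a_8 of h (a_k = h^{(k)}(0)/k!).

L = 7 + (-2 - 10·x - 12·x^2 - 16·x^3)·Dx  (order 1).
h: a_k = -3/2, -21/4, 63/16, 63/32, -1785/256, 1701/512, 16611/2048, -53529/4096, -108297/65536, …
ICs: h(0) = -3/2.

f: a_k = -3, -3/2, 3/8, -3/16, 15/128, -21/256, 63/1024, -99/2048, 1287/32768, …
Change of var in L_f (x↦r) gives L₀.
Derive L from L₀ (diff closure).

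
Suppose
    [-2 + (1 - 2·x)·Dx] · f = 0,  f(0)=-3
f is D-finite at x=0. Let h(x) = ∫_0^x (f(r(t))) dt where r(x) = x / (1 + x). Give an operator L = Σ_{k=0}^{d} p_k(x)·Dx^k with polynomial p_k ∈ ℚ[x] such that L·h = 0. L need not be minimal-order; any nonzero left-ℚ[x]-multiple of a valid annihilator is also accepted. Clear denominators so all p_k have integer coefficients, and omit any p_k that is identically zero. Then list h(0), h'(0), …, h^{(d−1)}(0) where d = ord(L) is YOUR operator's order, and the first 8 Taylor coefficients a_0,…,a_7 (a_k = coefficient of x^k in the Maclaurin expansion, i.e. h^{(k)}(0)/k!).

L = 2·Dx + (-1 + x^2)·Dx^2  (order 2).
h: a_k = 0, -3, -3, -2, -3/2, -6/5, -1, -6/7, …
ICs: h(0) = 0, h′(0) = -3.

f: a_k = -3, -6, -12, -24, -48, -96, -192, -384, …
f∘r: x↦r, Dx↦Dx/r' in L_f ⇒ L₀.
∫: right-multiply L₀ by Dx.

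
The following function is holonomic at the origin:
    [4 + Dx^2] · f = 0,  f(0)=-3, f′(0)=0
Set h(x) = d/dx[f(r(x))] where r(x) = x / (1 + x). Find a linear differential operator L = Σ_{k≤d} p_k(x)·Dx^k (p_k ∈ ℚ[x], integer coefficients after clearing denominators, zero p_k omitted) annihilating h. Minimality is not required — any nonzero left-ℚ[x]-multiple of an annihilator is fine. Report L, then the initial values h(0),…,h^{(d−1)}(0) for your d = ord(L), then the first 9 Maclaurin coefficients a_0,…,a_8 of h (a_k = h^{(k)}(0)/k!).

L = (10 + 12·x + 6·x^2) + (6 + 18·x + 18·x^2 + 6·x^3)·Dx + (1 + 4·x + 6·x^2 + 4·x^3 + x^4)·Dx^2  (order 2).
h: a_k = 0, 12, -36, 64, -80, 308/5, 84/5, -18832/105, 15504/35, …
ICs: h(0) = 0, h′(0) = 12.

f: a_k = -3, 0, 6, 0, -2, 0, 4/15, 0, -2/105, …
f∘r: x↦r, Dx↦Dx/r' in L_f ⇒ L₀.
Derive L from L₀ (diff closure).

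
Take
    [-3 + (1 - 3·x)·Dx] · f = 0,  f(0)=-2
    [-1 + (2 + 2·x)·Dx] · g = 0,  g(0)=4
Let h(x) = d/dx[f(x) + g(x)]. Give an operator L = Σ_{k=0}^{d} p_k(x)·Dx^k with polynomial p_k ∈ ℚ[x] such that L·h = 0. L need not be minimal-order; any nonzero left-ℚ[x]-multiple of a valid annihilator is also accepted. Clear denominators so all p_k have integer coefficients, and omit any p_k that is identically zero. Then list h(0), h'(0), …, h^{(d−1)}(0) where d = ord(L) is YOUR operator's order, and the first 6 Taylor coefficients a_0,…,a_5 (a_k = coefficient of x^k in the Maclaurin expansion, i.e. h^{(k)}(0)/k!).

L = (-126 - 54·x) + (-213 - 450·x - 189·x^2)·Dx + (26 - 34·x - 114·x^2 - 54·x^3)·Dx^2  (order 2).
h: a_k = -4, -37, -645/4, -5189/8, -155485/64, -1119807/128, …
ICs: h(0) = -4, h′(0) = -37.

f: a_k = -2, -6, -18, -54, -162, -486, …
g: a_k = 4, 2, -1/2, 1/4, -5/32, 7/64, …
f+g: L₀ = lclm(L_f,L_g), ord ≤ 1+1.
Differentiate: ansatz ord ≤ ord L₀ ⇒ L.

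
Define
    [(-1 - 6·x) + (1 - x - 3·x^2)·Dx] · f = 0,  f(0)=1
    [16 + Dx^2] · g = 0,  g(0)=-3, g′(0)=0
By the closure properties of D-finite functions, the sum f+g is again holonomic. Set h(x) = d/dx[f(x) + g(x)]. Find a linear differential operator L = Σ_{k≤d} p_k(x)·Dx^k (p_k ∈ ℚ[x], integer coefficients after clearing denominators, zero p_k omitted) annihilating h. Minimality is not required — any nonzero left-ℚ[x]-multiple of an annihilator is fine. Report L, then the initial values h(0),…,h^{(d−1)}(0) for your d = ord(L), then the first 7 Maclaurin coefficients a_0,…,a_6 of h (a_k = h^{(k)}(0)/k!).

f: a_k = 1, 1, 4, 7, 19, 40, 97, …
g: a_k = -3, 0, 24, 0, -32, 0, 256/15, …
L₀ := lclm(L_f,L_g); ord L₀ ≤ 1+2.
Derive L from L₀ (diff closure).
L = (4672 + 20416·x + 66304·x^2 + 32640·x^3 + 66240·x^4 + 62208·x^5 + 62208·x^6) + (-464 - 2352·x + 3792·x^2 + 6752·x^3 - 2400·x^4 + 5184·x^5 + 24192·x^6 + 20736·x^7)·Dx + (292 + 1276·x + 4144·x^2 + 2040·x^3 + 4140·x^4 + 3888·x^5 + 3888·x^6)·Dx^2 + (-29 - 147·x + 237·x^2 + 422·x^3 - 150·x^4 + 324·x^5 + 1512·x^6 + 1296·x^7)·Dx^3  (order 3).
h: a_k = 1, 56, 21, -52, 200, 3422/5, 1519, …
ICs: h(0) = 1, h′(0) = 56, h′′(0) = 42.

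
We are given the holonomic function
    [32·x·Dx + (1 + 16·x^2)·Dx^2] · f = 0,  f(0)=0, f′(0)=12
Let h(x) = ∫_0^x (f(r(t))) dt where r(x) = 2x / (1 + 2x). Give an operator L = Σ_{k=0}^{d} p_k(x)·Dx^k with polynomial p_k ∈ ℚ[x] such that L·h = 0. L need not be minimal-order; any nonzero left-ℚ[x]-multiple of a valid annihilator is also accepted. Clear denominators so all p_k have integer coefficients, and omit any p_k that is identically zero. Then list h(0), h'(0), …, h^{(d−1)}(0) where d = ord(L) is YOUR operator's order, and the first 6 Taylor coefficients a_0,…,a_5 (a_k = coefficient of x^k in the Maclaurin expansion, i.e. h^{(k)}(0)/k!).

L = (4 + 136·x)·Dx^2 + (1 + 4·x + 68·x^2)·Dx^3  (order 3).
h: a_k = 0, 0, 12, -16, -104, 576, …
ICs: h(0) = 0, h′(0) = 0, h′′(0) = 24.

f: a_k = 0, 12, 0, -64, 0, 3072/5, …
f∘r: x↦r, Dx↦Dx/r' in L_f ⇒ L₀.
h=∫₀ˣh₀: take L = L₀·Dx.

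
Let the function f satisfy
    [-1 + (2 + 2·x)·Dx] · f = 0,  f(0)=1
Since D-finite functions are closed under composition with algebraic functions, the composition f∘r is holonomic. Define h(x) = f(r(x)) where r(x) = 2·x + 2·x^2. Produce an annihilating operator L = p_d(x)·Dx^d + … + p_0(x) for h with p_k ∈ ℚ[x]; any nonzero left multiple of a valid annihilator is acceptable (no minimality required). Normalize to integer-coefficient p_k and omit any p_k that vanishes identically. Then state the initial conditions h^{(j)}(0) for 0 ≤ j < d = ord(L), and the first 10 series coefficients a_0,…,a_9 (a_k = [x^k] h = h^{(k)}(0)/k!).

f: a_k = 1, 1/2, -1/8, 1/16, -5/128, 7/256, -21/1024, 33/2048, -429/32768, 715/65536, …
f∘r: x↦r, Dx↦Dx/r' in L_f ⇒ L₀.
L = (-1 - 2·x) + (1 + 2·x + 2·x^2)·Dx  (order 1).
h: a_k = 1, 1, 1/2, -1/2, 3/8, -1/8, -3/16, 7/16, -61/128, 27/128, …
ICs: h(0) = 1.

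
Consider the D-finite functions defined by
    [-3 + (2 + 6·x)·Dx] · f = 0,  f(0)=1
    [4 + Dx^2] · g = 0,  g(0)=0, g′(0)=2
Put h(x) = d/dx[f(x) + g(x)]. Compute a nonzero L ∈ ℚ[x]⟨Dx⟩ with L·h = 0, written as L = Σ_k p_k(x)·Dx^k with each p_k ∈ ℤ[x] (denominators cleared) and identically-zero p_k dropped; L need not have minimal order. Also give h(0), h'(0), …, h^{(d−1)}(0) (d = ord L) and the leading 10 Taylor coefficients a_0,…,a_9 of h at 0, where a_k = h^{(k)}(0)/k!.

L = (-1812 - 1152·x - 1728·x^2) + (-344 - 1800·x - 3456·x^2 - 3456·x^3)·Dx + (-453 - 288·x - 432·x^2)·Dx^2 + (-86 - 450·x - 864·x^2 - 864·x^3)·Dx^3  (order 3).
h: a_k = 7/2, -9/4, 17/16, -405/32, 26539/768, -45927/512, 22717481/92160, -2814669/4096, 39898195219/20643840, -717740595/131072, …
ICs: h(0) = 7/2, h′(0) = -9/4, h′′(0) = 17/8.

f: a_k = 1, 3/2, -9/8, 27/16, -405/128, 1701/256, -15309/1024, 72171/2048, -2814669/32768, 14073345/65536, …
g: a_k = 0, 2, 0, -4/3, 0, 4/15, 0, -8/315, 0, 4/2835, …
h₀=f+g: left-lcm gives L₀, ord ≤ 3.
Derive L from L₀ (diff closure).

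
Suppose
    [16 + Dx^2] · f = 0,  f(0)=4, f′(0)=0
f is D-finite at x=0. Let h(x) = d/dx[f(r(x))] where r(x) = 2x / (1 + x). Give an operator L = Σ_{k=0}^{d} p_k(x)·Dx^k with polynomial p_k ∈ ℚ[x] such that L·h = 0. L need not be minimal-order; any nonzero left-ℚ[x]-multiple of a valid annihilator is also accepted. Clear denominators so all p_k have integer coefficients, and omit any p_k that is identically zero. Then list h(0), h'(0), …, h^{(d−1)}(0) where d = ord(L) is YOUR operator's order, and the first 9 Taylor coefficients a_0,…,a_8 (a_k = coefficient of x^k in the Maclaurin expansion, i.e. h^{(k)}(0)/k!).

f: a_k = 4, 0, -32, 0, 128/3, 0, -1024/45, 0, 2048/315, …
L₀ from L_f via x↦r, Dx↦r'^{-1}Dx.
h₀' ⇒ L via d/dx closure of L₀.
L = (70 + 12·x + 6·x^2) + (6 + 18·x + 18·x^2 + 6·x^3)·Dx + (1 + 4·x + 6·x^2 + 4·x^3 + x^4)·Dx^2  (order 2).
h: a_k = 0, -256, 768, 3584/3, -33280/3, 425728/15, -145152/5, -14922752/315, 9776128/35, …
ICs: h(0) = 0, h′(0) = -256.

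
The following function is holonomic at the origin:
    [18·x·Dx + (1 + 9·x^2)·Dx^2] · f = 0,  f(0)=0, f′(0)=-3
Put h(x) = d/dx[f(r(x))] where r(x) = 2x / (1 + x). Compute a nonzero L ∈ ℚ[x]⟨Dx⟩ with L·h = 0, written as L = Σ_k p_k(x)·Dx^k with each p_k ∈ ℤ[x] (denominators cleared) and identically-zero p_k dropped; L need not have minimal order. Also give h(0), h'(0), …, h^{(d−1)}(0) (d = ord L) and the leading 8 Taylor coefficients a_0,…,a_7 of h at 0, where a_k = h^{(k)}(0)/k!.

f: a_k = 0, -3, 0, 9, 0, -243/5, 0, 2187/7, …
L₀ from L_f via x↦r, Dx↦r'^{-1}Dx.
Derive L from L₀ (diff closure).
L = (2 + 74·x) + (1 + 2·x + 37·x^2)·Dx  (order 1).
h: a_k = -6, 12, 198, -840, -5646, 42372, 124158, -1816080, …
ICs: h(0) = -6.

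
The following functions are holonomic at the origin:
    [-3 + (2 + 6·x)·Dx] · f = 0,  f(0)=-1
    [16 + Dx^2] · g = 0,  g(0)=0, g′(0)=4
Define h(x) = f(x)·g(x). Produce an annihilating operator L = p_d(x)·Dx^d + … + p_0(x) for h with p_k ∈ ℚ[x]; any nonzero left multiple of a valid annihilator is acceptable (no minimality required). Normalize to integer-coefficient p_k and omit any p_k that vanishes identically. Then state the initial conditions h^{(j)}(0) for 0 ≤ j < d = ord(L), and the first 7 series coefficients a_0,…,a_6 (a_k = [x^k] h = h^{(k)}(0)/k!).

f: a_k = -1, -3/2, 9/8, -27/16, 405/128, -1701/256, 15309/1024, …
g: a_k = 0, 4, 0, -32/3, 0, 128/15, 0, …
Sym-product of L_f,L_g gives L₀ (≤ ord 2).
L = (91 + 384·x + 576·x^2) + (-12 - 36·x)·Dx + (4 + 24·x + 36·x^2)·Dx^2  (order 2).
h: a_k = 0, -4, -6, 91/6, 37/4, -3781/480, -6841/320, …
ICs: h(0) = 0, h′(0) = -4.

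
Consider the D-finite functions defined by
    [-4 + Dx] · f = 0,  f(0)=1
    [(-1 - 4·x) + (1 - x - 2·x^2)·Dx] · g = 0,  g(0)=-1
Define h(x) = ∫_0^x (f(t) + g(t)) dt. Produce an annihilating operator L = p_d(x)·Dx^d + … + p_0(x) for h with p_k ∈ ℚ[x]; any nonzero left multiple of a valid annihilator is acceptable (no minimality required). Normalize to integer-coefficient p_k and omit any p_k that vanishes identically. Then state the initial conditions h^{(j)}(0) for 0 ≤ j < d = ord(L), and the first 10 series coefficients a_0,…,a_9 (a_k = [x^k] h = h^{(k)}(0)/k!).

f: a_k = 1, 4, 8, 32/3, 32/3, 128/15, 256/45, 1024/315, 512/315, 2048/2835, …
g: a_k = -1, -1, -3, -5, -11, -21, -43, -85, -171, -341, …
Sum ⇒ L₀ = lclm(L_f,L_g) in ℚ(x)⟨Dx⟩.
h=∫h₀ ⇒ L = L₀·Dx.
L = (8 + 192·x^2 + 128·x^3)·Dx + (10 - 44·x - 72·x^2 + 64·x^3 + 64·x^4)·Dx^2 + (-3 + 11·x + 6·x^2 - 24·x^3 - 16·x^4)·Dx^3  (order 3).
h: a_k = 0, 0, 3/2, 5/3, 17/12, -1/15, -187/90, -1679/315, -25751/2520, -53353/2835, …
ICs: h(0) = 0, h′(0) = 0, h′′(0) = 3.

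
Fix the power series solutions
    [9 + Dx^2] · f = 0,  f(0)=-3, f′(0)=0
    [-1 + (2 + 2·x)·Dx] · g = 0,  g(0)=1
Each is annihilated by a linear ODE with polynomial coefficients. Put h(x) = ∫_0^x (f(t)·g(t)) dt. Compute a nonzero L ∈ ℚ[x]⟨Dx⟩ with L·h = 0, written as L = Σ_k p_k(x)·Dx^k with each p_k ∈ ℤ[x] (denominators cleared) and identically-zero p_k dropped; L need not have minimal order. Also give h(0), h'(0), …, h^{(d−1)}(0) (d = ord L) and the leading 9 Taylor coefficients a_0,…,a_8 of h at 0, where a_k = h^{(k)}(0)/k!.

L = (39 + 72·x + 36·x^2)·Dx + (-4 - 4·x)·Dx^2 + (4 + 8·x + 4·x^2)·Dx^3  (order 3).
h: a_k = 0, -3, -3/4, 37/8, 105/64, -1497/640, -367/512, 19647/35840, 12357/81920, …
ICs: h(0) = 0, h′(0) = -3, h′′(0) = -3/2.

f: a_k = -3, 0, 27/2, 0, -81/8, 0, 243/80, 0, -2187/4480, …
g: a_k = 1, 1/2, -1/8, 1/16, -5/128, 7/256, -21/1024, 33/2048, -429/32768, …
Product ⇒ symmetric product L₀, ord ≤ 2.
∫: right-multiply L₀ by Dx.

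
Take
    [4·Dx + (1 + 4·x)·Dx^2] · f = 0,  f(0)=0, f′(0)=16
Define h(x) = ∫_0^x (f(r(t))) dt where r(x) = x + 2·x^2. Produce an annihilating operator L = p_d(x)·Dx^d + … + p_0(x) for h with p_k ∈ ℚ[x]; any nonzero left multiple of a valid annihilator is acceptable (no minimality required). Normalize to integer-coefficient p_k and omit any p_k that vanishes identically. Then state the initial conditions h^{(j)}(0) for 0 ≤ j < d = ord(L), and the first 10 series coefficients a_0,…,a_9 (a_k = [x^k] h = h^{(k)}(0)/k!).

f: a_k = 0, 16, -32, 256/3, -256, 4096/5, -8192/3, 65536/7, -32768, 1048576/9, …
f∘r: x↦r, Dx↦Dx/r' in L_f ⇒ L₀.
h=∫₀ˣh₀: take L = L₀·Dx.
L = (16·x + 32·x^2)·Dx^2 + (1 + 8·x + 24·x^2 + 32·x^3)·Dx^3  (order 3).
h: a_k = 0, 0, 8, 0, -32/3, 128/5, -512/15, 0, 1024/7, -4096/9, …
ICs: h(0) = 0, h′(0) = 0, h′′(0) = 16.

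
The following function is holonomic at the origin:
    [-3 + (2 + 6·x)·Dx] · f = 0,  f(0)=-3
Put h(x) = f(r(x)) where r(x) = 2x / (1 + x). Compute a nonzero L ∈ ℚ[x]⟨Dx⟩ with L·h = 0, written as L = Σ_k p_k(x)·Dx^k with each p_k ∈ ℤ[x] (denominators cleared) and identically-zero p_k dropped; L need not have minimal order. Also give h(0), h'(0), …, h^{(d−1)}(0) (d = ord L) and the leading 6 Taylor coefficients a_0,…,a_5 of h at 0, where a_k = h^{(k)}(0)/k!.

L = -3 + (1 + 8·x + 7·x^2)·Dx  (order 1).
h: a_k = -3, -9, 45/2, -153/2, 2583/8, -12411/8, …
ICs: h(0) = -3.

f: a_k = -3, -9/2, 27/8, -81/16, 1215/128, -5103/256, …
h₀=f(r): pull back L_f along r ⇒ L₀.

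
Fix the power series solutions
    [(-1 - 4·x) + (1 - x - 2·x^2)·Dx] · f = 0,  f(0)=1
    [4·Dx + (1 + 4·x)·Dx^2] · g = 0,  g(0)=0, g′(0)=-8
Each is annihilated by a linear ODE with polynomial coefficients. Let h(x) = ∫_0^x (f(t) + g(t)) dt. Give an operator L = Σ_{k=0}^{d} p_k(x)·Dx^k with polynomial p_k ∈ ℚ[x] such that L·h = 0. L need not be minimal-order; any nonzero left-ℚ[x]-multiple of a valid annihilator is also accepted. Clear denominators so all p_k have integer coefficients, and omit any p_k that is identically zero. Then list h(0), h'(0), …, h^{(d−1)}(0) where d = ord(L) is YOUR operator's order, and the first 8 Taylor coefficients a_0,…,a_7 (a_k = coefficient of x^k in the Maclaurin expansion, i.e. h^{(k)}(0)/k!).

L = (156 + 624·x + 1440·x^2 + 768·x^3 + 768·x^4)·Dx^2 + (-1 + 160·x + 1064·x^2 + 1952·x^3 + 1600·x^4 + 1280·x^5)·Dx^3 + (-5 - 39·x - 66·x^2 + 80·x^3 + 240·x^4 + 384·x^5 + 256·x^6)·Dx^4  (order 4).
h: a_k = 0, 1, -7/2, 19/3, -113/12, 139/5, -1943/30, 4225/21, …
ICs: h(0) = 0, h′(0) = 1, h′′(0) = -7, h′′′(0) = 38.

f: a_k = 1, 1, 3, 5, 11, 21, 43, 85, …
g: a_k = 0, -8, 16, -128/3, 128, -2048/5, 4096/3, -32768/7, …
h₀=f+g: left-lcm gives L₀, ord ≤ 3.
h=∫h₀ ⇒ L = L₀·Dx.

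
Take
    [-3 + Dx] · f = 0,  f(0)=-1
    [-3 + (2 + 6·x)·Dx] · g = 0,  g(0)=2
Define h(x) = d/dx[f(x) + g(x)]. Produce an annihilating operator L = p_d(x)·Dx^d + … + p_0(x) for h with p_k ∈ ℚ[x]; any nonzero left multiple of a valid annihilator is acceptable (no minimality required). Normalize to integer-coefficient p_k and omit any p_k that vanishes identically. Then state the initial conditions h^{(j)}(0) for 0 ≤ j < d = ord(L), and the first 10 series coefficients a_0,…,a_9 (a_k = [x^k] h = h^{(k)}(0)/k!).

f: a_k = -1, -3, -9/2, -9/2, -27/8, -81/40, -81/80, -243/560, -729/4480, -243/4480, …
g: a_k = 2, 3, -9/4, 27/8, -405/64, 1701/128, -15309/512, 72171/1024, -2814669/16384, 14073345/32768, …
f+g: L₀ = lclm(L_f,L_g), ord ≤ 1+1.
Differentiate: ansatz ord ≤ ord L₀ ⇒ L.
L = (-15 - 18·x) + (-1 - 24·x - 36·x^2)·Dx + (2 + 10·x + 12·x^2)·Dx^2  (order 2).
h: a_k = 0, -27/2, -27/8, -621/16, 7209/128, -237411/1280, 2510433/5120, -98606727/71680, 4432543803/1146880, -25121294073/2293760, …
ICs: h(0) = 0, h′(0) = -27/2.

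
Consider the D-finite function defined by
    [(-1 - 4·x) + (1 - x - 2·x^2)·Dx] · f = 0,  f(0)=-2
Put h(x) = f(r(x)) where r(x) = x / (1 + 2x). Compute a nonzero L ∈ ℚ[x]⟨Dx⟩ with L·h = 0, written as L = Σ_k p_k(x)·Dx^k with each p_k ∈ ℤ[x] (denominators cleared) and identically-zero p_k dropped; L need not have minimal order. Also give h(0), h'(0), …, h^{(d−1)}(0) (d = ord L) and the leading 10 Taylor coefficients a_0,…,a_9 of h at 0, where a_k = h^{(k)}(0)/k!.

f: a_k = -2, -2, -6, -10, -22, -42, -86, -170, -342, -682, …
f∘r: x↦r, Dx↦Dx/r' in L_f ⇒ L₀.
L = (-1 - 6·x) + (1 + 5·x + 6·x^2)·Dx  (order 1).
h: a_k = -2, -2, -2, 6, -18, 54, -162, 486, -1458, 4374, …
ICs: h(0) = -2.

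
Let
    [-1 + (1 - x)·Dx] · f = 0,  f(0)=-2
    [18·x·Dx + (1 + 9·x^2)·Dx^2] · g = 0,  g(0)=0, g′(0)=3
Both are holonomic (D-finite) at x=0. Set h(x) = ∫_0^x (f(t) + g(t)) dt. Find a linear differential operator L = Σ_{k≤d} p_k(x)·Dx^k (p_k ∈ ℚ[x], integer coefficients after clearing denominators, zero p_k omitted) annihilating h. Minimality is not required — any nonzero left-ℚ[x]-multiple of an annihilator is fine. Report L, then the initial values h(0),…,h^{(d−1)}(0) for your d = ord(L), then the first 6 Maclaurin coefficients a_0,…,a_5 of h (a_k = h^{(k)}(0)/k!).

L = (-18 + 72·x + 486·x^2)·Dx^2 + (12 - 18·x - 180·x^2 + 486·x^3)·Dx^3 + (-1 - 8·x - 72·x^3 + 81·x^4)·Dx^4  (order 4).
h: a_k = 0, -2, 1/2, -2/3, -11/4, -2/5, …
ICs: h(0) = 0, h′(0) = -2, h′′(0) = 1, h′′′(0) = -4.

f: a_k = -2, -2, -2, -2, -2, -2, …
g: a_k = 0, 3, 0, -9, 0, 243/5, …
f+g: L₀ = lclm(L_f,L_g), ord ≤ 1+2.
h=∫h₀ ⇒ L = L₀·Dx.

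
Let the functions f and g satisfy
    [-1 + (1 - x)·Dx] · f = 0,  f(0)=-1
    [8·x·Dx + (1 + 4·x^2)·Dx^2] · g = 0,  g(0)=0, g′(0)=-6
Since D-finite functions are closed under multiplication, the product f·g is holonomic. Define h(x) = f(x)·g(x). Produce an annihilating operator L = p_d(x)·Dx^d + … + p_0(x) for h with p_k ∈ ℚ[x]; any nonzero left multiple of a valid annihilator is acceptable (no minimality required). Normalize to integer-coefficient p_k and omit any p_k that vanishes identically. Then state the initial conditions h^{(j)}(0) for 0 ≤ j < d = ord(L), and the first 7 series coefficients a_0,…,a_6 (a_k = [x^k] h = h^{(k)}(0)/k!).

L = 8·x + (2 - 8·x + 16·x^2)·Dx + (-1 + x - 4·x^2 + 4·x^3)·Dx^2  (order 2).
h: a_k = 0, 6, 6, -2, -2, 86/5, 86/5, …
ICs: h(0) = 0, h′(0) = 6.

f: a_k = -1, -1, -1, -1, -1, -1, -1, …
g: a_k = 0, -6, 0, 8, 0, -96/5, 0, …
Sym-product of L_f,L_g gives L₀ (≤ ord 2).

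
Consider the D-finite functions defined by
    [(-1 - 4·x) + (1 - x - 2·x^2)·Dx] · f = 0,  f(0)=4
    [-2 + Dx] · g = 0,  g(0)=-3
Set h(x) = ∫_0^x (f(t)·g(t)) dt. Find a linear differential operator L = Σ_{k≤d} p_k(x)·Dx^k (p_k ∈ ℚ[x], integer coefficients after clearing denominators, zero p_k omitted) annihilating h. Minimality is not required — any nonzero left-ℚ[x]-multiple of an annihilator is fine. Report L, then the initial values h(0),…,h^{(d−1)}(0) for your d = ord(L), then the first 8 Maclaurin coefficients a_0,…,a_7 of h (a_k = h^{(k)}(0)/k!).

f: a_k = 4, 4, 12, 20, 44, 84, 172, 340, …
g: a_k = -3, -6, -6, -4, -2, -4/5, -4/15, -8/105, …
Product ⇒ symmetric product L₀, ord ≤ 1.
h=∫₀ˣh₀: take L = L₀·Dx.
L = (3 + 2·x - 4·x^2)·Dx + (-1 + x + 2·x^2)·Dx^2  (order 2).
h: a_k = 0, -12, -18, -28, -43, -348/5, -1738/15, -20884/105, …
ICs: h(0) = 0, h′(0) = -12.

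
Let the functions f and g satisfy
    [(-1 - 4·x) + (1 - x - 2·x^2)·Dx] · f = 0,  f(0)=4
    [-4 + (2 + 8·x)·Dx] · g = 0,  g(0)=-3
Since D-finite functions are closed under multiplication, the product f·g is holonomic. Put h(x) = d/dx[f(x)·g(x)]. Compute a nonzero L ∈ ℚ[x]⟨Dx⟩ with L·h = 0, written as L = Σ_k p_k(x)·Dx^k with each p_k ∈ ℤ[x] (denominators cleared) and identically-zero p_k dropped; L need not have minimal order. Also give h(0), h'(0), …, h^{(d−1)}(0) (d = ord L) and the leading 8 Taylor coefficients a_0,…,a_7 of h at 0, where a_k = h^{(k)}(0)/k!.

L = (2 + 32·x + 84·x^2 + 80·x^3 + 80·x^4) + (-1 - 5·x - 4·x^2 + 8·x^3 + 40·x^4 + 32·x^5)·Dx  (order 1).
h: a_k = -36, -72, -468, -432, -3780, 216, -32508, 45792, …
ICs: h(0) = -36.

f: a_k = 4, 4, 12, 20, 44, 84, 172, 340, …
g: a_k = -3, -6, 6, -12, 30, -84, 252, -792, …
h₀=f·g: eliminate ⇒ L₀, order ≤ 1·1.
h₀' ⇒ L via d/dx closure of L₀.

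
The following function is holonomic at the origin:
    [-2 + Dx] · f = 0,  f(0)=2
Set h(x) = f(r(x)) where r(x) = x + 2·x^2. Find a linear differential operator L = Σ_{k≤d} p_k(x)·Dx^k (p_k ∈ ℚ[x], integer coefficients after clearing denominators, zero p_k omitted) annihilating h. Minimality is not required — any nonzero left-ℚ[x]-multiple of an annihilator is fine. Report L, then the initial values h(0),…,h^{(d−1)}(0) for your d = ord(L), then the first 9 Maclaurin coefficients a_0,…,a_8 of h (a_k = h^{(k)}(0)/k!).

L = (-2 - 8·x) + Dx  (order 1).
h: a_k = 2, 4, 12, 56/3, 100/3, 216/5, 2648/45, 20848/315, 7916/105, …
ICs: h(0) = 2.

f: a_k = 2, 4, 4, 8/3, 4/3, 8/15, 8/45, 16/315, 4/315, …
f∘r: x↦r, Dx↦Dx/r' in L_f ⇒ L₀.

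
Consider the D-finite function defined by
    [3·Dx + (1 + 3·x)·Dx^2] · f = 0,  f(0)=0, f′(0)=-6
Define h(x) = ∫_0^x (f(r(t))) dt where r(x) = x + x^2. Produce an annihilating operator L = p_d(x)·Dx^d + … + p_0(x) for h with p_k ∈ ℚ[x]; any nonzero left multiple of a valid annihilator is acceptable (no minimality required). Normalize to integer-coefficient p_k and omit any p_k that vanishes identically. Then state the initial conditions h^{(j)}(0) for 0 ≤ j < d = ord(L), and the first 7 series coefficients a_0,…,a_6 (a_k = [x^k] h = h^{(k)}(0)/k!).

f: a_k = 0, -6, 9, -18, 81/2, -486/5, 243, …
f∘r: x↦r, Dx↦Dx/r' in L_f ⇒ L₀.
∫: right-multiply L₀ by Dx.
L = (1 + 6·x + 6·x^2)·Dx^2 + (1 + 5·x + 9·x^2 + 6·x^3)·Dx^3  (order 3).
h: a_k = 0, 0, -3, 1, 0, -9/10, 9/5, …
ICs: h(0) = 0, h′(0) = 0, h′′(0) = -6.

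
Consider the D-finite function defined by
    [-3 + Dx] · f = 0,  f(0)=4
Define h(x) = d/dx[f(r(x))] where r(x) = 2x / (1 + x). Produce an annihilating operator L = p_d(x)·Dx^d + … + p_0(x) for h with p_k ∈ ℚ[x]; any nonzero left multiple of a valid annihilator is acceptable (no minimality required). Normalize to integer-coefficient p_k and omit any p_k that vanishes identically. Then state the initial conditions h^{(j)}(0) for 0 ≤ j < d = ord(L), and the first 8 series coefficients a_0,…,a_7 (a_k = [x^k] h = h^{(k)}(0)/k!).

L = (4 - 2·x) + (-1 - 2·x - x^2)·Dx  (order 1).
h: a_k = 24, 96, 72, -96, -24, 576/5, -456/5, -384/35, …
ICs: h(0) = 24.

f: a_k = 4, 12, 18, 18, 27/2, 81/10, 81/20, 243/140, …
h₀=f(r): pull back L_f along r ⇒ L₀.
Differentiate: ansatz ord ≤ ord L₀ ⇒ L.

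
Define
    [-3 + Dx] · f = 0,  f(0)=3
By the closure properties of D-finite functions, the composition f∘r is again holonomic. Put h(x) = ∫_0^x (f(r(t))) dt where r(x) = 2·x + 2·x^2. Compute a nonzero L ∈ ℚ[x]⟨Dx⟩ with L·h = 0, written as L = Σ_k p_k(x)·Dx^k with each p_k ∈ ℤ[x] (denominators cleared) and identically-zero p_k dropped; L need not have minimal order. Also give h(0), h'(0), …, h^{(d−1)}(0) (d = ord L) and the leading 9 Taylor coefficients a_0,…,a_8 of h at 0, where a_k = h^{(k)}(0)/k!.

L = (-6 - 12·x)·Dx + Dx^2  (order 2).
h: a_k = 0, 3, 9, 24, 54, 108, 972/5, 11232/35, 17172/35, …
ICs: h(0) = 0, h′(0) = 3.

f: a_k = 3, 9, 27/2, 27/2, 81/8, 243/40, 243/80, 729/560, 2187/4480, …
h₀=f(r): pull back L_f along r ⇒ L₀.
Integrate: L := L₀·Dx.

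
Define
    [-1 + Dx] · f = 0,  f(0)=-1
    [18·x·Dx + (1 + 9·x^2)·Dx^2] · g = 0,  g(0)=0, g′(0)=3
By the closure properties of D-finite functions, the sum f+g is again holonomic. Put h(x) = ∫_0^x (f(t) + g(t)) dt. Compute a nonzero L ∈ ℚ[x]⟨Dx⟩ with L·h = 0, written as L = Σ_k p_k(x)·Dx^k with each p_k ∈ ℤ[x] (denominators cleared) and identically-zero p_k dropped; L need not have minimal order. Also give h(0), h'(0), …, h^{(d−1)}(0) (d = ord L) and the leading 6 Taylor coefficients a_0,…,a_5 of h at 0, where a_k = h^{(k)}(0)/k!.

f: a_k = -1, -1, -1/2, -1/6, -1/24, -1/120, …
g: a_k = 0, 3, 0, -9, 0, 243/5, …
Weyl lclm of L_f,L_g ⇒ L₀ (ord ≤ 3).
∫: right-multiply L₀ by Dx.
L = (18 - 18·x - 486·x^2 - 162·x^3)·Dx^2 + (-19 + 468·x^2 - 81·x^4)·Dx^3 + (1 + 18·x + 18·x^2 + 162·x^3 + 81·x^4)·Dx^4  (order 4).
h: a_k = 0, -1, 1, -1/6, -55/24, -1/120, …
ICs: h(0) = 0, h′(0) = -1, h′′(0) = 2, h′′′(0) = -1.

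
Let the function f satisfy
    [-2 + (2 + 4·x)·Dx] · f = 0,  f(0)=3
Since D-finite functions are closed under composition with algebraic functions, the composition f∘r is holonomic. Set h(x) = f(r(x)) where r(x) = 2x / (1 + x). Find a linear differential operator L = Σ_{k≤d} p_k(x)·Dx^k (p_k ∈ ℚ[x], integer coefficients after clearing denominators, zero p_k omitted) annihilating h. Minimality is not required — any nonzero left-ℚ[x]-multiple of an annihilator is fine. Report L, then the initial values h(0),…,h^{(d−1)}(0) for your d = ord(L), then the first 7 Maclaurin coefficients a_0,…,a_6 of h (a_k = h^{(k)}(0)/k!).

L = -2 + (1 + 6·x + 5·x^2)·Dx  (order 1).
h: a_k = 3, 6, -12, 30, -90, 306, -1128, …
ICs: h(0) = 3.

f: a_k = 3, 3, -3/2, 3/2, -15/8, 21/8, -63/16, …
f∘r: x↦r, Dx↦Dx/r' in L_f ⇒ L₀.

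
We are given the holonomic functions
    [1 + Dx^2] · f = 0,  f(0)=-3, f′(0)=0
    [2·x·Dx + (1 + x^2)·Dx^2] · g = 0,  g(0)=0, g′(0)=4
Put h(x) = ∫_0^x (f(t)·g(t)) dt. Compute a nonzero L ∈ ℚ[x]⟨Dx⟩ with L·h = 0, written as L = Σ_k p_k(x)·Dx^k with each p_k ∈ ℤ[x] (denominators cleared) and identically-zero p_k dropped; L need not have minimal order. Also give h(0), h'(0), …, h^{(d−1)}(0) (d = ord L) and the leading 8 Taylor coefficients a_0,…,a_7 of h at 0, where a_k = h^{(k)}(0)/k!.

f: a_k = -3, 0, 3/2, 0, -1/8, 0, 1/240, 0, …
g: a_k = 0, 4, 0, -4/3, 0, 4/5, 0, -4/7, …
h₀=f·g: eliminate ⇒ L₀, order ≤ 2·2.
Integrate: L := L₀·Dx.
L = (10 + 26·x^2 + 11·x^4 + 4·x^6 + x^8)·Dx + (12·x + 20·x^3 + 12·x^5 + 4·x^7)·Dx^2 + (12 + 32·x^2 + 18·x^4 + 8·x^6 + 2·x^8)·Dx^3 + (12·x + 20·x^3 + 12·x^5 + 4·x^7)·Dx^4 + (2 + 6·x^2 + 7·x^4 + 4·x^6 + x^8)·Dx^5  (order 5).
h: a_k = 0, 0, -6, 0, 5/2, 0, -49/60, 0, …
ICs: h(0) = 0, h′(0) = 0, h′′(0) = -12, h′′′(0) = 0, h′′′′(0) = 60.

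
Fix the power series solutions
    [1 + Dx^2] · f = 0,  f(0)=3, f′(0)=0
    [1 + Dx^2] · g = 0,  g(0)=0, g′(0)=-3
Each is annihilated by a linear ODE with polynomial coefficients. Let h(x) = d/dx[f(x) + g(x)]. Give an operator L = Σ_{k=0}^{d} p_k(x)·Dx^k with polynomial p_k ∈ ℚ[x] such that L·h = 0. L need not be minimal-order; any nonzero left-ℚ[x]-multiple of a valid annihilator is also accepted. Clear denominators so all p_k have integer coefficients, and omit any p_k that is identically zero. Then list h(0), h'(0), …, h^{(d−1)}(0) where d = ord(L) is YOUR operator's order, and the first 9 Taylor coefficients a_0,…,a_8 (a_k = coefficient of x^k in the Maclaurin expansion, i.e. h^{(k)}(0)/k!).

f: a_k = 3, 0, -3/2, 0, 1/8, 0, -1/240, 0, 1/13440, …
g: a_k = 0, -3, 0, 1/2, 0, -1/40, 0, 1/1680, 0, …
L₀ := lclm(L_f,L_g); ord L₀ ≤ 2+2.
Differentiate: ansatz ord ≤ ord L₀ ⇒ L.
L = 1 + Dx^2  (order 2).
h: a_k = -3, -3, 3/2, 1/2, -1/8, -1/40, 1/240, 1/1680, -1/13440, …
ICs: h(0) = -3, h′(0) = -3.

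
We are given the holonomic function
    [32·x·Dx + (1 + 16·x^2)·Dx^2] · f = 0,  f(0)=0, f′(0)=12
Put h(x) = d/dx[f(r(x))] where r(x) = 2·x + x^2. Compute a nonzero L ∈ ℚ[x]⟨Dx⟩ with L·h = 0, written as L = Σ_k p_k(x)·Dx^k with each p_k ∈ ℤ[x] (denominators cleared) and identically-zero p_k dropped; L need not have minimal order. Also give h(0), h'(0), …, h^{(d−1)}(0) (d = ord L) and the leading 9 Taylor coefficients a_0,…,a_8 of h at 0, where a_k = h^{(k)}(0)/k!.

f: a_k = 0, 12, 0, -64, 0, 3072/5, 0, -49152/7, 0, …
Substitute x→r, Dx→(1/r')Dx; clear ⇒ L₀.
h=h₀': d/dx-closure on L₀ ⇒ L.
L = (-1 + 128·x + 256·x^2 + 192·x^3 + 48·x^4) + (1 + x + 64·x^2 + 128·x^3 + 80·x^4 + 16·x^5)·Dx  (order 1).
h: a_k = 24, 24, -1536, -3072, 96384, 294528, -5947392, -24969216, 360241152, …
ICs: h(0) = 24.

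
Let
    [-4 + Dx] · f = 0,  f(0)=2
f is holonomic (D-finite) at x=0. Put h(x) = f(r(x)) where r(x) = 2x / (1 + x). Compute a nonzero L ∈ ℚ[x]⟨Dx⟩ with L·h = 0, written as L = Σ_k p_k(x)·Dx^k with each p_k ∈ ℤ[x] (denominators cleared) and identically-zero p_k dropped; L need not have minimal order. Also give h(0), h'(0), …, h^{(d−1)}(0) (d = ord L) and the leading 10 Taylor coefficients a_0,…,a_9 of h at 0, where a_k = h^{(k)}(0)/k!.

f: a_k = 2, 8, 16, 64/3, 64/3, 256/15, 512/45, 2048/315, 1024/315, 4096/2835, …
Substitute x→r, Dx→(1/r')Dx; clear ⇒ L₀.
L = -8 + (1 + 2·x + x^2)·Dx  (order 1).
h: a_k = 2, 16, 48, 176/3, 16/3, -176/5, 368/45, 6448/315, -752/35, 9008/2835, …
ICs: h(0) = 2.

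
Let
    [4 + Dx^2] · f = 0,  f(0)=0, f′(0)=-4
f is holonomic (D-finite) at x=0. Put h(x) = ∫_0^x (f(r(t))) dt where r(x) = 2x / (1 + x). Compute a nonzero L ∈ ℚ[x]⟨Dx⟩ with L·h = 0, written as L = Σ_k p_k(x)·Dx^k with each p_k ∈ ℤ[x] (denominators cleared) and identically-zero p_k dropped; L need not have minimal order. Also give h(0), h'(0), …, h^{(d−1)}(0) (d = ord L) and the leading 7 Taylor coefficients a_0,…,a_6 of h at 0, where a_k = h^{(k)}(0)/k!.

f: a_k = 0, -4, 0, 8/3, 0, -8/15, 0, …
L₀ from L_f via x↦r, Dx↦r'^{-1}Dx.
h=∫h₀ ⇒ L = L₀·Dx.
L = 16·Dx + (2 + 6·x + 6·x^2 + 2·x^3)·Dx^2 + (1 + 4·x + 6·x^2 + 4·x^3 + x^4)·Dx^3  (order 3).
h: a_k = 0, 0, -4, 8/3, 10/3, -56/5, 772/45, …
ICs: h(0) = 0, h′(0) = 0, h′′(0) = -8.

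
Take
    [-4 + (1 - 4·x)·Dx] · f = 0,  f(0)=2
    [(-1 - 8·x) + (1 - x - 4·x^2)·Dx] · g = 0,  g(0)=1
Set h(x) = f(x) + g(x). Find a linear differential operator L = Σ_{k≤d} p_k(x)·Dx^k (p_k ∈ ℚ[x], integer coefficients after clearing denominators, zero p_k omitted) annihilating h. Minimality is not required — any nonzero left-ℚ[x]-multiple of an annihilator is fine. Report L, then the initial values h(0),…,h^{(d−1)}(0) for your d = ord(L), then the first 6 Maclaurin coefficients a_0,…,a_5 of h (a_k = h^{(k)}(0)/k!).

L = (8 - 288·x + 384·x^2 - 512·x^3) + (22 - 8·x - 288·x^2 + 640·x^3 - 1024·x^4)·Dx + (-3 + 23·x - 56·x^2 + 32·x^3 + 128·x^4 - 256·x^5)·Dx^2  (order 2).
h: a_k = 3, 9, 37, 137, 541, 2113, …
ICs: h(0) = 3, h′(0) = 9.

f: a_k = 2, 8, 32, 128, 512, 2048, …
g: a_k = 1, 1, 5, 9, 29, 65, …
h₀=f+g: left-lcm gives L₀, ord ≤ 2.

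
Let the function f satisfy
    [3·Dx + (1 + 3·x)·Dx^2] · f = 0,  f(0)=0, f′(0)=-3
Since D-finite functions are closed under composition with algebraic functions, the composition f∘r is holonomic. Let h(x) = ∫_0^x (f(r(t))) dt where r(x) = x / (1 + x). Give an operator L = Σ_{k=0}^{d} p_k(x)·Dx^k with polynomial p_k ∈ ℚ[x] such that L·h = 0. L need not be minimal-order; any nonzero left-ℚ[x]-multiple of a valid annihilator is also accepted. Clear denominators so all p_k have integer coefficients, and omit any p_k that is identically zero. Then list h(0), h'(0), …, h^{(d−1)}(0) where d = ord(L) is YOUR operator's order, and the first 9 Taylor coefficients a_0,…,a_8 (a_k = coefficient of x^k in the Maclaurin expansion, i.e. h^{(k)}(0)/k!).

L = (5 + 8·x)·Dx^2 + (1 + 5·x + 4·x^2)·Dx^3  (order 3).
h: a_k = 0, 0, -3/2, 5/2, -21/4, 51/4, -341/10, 195/2, -16383/56, …
ICs: h(0) = 0, h′(0) = 0, h′′(0) = -3.

f: a_k = 0, -3, 9/2, -9, 81/4, -243/5, 243/2, -2187/7, 6561/8, …
h₀=f(r): pull back L_f along r ⇒ L₀.
Integrate: L := L₀·Dx.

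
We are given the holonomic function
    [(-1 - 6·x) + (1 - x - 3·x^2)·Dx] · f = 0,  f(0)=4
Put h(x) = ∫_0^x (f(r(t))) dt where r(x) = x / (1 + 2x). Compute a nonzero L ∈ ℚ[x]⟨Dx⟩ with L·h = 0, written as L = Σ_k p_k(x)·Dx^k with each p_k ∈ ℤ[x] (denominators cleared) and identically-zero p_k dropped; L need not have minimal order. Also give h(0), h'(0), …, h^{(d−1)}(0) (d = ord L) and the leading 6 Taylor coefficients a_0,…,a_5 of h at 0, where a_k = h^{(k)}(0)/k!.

L = (1 + 8·x)·Dx + (-1 - 5·x - 5·x^2 + 2·x^3)·Dx^2  (order 2).
h: a_k = 0, 4, 2, 8/3, -5, 68/5, …
ICs: h(0) = 0, h′(0) = 4.

f: a_k = 4, 4, 16, 28, 76, 160, …
Substitute x→r, Dx→(1/r')Dx; clear ⇒ L₀.
Integrate: L := L₀·Dx.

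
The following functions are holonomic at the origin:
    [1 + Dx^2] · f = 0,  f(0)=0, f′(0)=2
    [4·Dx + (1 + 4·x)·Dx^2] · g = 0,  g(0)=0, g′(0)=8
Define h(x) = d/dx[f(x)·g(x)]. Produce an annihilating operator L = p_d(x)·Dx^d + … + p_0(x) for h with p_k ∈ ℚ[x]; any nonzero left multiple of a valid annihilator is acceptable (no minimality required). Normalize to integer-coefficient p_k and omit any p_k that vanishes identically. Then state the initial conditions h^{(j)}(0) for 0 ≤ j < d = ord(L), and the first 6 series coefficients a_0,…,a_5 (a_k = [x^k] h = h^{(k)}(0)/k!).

f: a_k = 0, 2, 0, -1/3, 0, 1/60, …
g: a_k = 0, 8, -16, 128/3, -128, 2048/5, …
Sym-product of L_f,L_g gives L₀ (≤ ord 4).
Differentiate: ansatz ord ≤ ord L₀ ⇒ L.
L = (-12355 - 1064·x - 6288·x^2 - 16128·x^3 - 13568·x^4 + 6144·x^5 + 4096·x^6) + (-3384 - 15968·x - 14080·x^2 - 15360·x^3 + 10240·x^4 + 8192·x^5)·Dx + (-12502 - 2384·x - 10016·x^2 - 19968·x^3 - 14848·x^4 + 12288·x^5 + 8192·x^6)·Dx^2 + (-3384 - 15968·x - 14080·x^2 - 15360·x^3 + 10240·x^4 + 8192·x^5)·Dx^3 + (-147 - 1320·x - 3728·x^2 - 3840·x^3 - 1280·x^4 + 6144·x^5 + 4096·x^6)·Dx^4  (order 4).
h: a_k = 0, 32, -96, 992/3, -3760/3, 14492/3, …
ICs: h(0) = 0, h′(0) = 32, h′′(0) = -192, h′′′(0) = 1984.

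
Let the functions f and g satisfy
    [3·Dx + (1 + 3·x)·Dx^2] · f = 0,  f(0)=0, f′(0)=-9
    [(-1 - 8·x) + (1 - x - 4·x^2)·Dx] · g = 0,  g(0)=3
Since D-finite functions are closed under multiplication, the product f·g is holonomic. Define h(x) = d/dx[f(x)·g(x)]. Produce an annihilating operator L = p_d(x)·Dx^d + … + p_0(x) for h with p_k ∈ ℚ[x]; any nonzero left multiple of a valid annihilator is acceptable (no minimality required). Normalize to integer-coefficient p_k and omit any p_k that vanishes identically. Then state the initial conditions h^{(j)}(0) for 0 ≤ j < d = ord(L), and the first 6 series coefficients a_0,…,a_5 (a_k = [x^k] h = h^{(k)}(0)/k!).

L = (444 + 2376·x + 5184·x^2) + (15 + 381·x + 2592·x^2 + 4032·x^3)·Dx + (-11 - 70·x - 19·x^2 + 468·x^3 + 576·x^4)·Dx^2  (order 2).
h: a_k = -27, 27, -1053/2, 243, -21573/4, 15471/10, …
ICs: h(0) = -27, h′(0) = 27.

f: a_k = 0, -9, 27/2, -27, 243/4, -729/5, …
g: a_k = 3, 3, 15, 27, 87, 195, …
f·g: L₀ = L_f ⊗_s L_g, ord ≤ 2·1.
h=h₀': d/dx-closure on L₀ ⇒ L.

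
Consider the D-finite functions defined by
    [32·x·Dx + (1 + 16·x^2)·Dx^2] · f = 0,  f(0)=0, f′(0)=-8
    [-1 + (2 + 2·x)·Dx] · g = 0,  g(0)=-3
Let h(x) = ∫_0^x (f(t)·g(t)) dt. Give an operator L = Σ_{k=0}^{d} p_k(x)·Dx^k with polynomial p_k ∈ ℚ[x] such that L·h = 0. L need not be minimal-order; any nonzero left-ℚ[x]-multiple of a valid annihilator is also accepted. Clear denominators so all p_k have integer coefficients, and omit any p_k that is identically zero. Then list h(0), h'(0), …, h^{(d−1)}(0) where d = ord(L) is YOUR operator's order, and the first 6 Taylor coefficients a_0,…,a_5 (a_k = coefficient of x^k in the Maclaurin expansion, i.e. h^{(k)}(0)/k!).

f: a_k = 0, -8, 0, 128/3, 0, -2048/5, …
g: a_k = -3, -3/2, 3/8, -3/16, 15/128, -21/256, …
h₀=f·g: eliminate ⇒ L₀, order ≤ 2·1.
h=∫h₀ ⇒ L = L₀·Dx.
L = (3 - 64·x - 16·x^2)·Dx + (-4 + 124·x + 192·x^2 + 64·x^3)·Dx^2 + (4 + 8·x + 68·x^2 + 128·x^3 + 64·x^4)·Dx^3  (order 3).
h: a_k = 0, 0, 12, 4, -131/4, -25/2, …
ICs: h(0) = 0, h′(0) = 0, h′′(0) = 24.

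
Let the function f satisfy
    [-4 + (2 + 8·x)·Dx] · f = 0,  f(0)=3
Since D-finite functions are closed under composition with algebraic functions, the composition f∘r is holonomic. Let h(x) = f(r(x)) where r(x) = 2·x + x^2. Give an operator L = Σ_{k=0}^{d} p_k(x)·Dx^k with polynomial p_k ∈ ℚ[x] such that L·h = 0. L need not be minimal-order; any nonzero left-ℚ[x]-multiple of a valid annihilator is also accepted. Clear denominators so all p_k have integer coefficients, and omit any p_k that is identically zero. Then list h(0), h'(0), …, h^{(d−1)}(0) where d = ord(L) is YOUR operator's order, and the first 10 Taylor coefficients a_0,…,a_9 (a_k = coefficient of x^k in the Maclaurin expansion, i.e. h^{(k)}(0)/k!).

L = (-4 - 4·x) + (1 + 8·x + 4·x^2)·Dx  (order 1).
h: a_k = 3, 12, -18, 72, -342, 1800, -10116, 59472, -361278, 2249928, …
ICs: h(0) = 3.

f: a_k = 3, 6, -6, 12, -30, 84, -252, 792, -2574, 8580, …
h₀=f(r): pull back L_f along r ⇒ L₀.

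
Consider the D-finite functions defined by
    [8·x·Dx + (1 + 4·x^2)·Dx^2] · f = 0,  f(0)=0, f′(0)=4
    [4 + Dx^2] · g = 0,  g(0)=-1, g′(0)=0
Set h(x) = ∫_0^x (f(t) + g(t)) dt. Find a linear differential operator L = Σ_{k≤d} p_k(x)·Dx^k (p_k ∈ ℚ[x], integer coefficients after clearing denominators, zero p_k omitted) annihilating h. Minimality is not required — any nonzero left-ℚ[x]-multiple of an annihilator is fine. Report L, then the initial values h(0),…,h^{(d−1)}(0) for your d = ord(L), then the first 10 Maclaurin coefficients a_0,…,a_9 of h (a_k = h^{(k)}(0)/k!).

L = (-352·x + 1792·x^3 + 512·x^5)·Dx^2 + (-4 + 112·x^2 + 576·x^4 + 256·x^6)·Dx^3 + (-88·x + 448·x^3 + 128·x^5)·Dx^4 + (-1 + 28·x^2 + 144·x^4 + 64·x^6)·Dx^5  (order 5).
h: a_k = 0, -1, 2, 2/3, -4/3, -2/15, 32/15, 4/315, -32/7, -2/2835, …
ICs: h(0) = 0, h′(0) = -1, h′′(0) = 4, h′′′(0) = 4, h′′′′(0) = -32.

f: a_k = 0, 4, 0, -16/3, 0, 64/5, 0, -256/7, 0, 1024/9, …
g: a_k = -1, 0, 2, 0, -2/3, 0, 4/45, 0, -2/315, 0, …
Sum ⇒ L₀ = lclm(L_f,L_g) in ℚ(x)⟨Dx⟩.
h=∫₀ˣh₀: take L = L₀·Dx.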